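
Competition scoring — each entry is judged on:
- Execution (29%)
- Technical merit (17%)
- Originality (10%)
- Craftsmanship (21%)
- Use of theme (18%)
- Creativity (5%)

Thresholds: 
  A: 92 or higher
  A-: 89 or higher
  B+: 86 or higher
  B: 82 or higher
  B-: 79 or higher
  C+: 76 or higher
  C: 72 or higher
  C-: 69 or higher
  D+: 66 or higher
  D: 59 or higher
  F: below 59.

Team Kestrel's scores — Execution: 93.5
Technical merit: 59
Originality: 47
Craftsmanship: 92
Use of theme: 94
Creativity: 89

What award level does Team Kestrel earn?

Weighted total:
  Execution 93.5 × 0.29 = 27.115
  Technical merit 59 × 0.17 = 10.03
  Originality 47 × 0.1 = 4.7
  Craftsmanship 92 × 0.21 = 19.32
  Use of theme 94 × 0.18 = 16.92
  Creativity 89 × 0.05 = 4.45
Sum = 82.535
82.535 is ≥ 82 and < 86 → B

B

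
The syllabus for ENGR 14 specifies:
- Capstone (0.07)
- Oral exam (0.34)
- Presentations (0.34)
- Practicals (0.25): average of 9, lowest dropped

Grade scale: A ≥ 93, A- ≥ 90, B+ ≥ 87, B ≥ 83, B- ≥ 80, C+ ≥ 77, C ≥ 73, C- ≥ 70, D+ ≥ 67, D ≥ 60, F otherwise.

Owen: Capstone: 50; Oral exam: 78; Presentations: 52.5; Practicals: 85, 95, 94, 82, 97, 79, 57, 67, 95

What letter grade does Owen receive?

D+

Practicals: drop 57 → average of remaining 8 = 694/8 = 86.75
Weighted total:
  Capstone 50 × 0.07 = 3.5
  Oral exam 78 × 0.34 = 26.52
  Presentations 52.5 × 0.34 = 17.85
  Practicals 86.75 × 0.25 = 21.6875
Sum = 69.5575
69.5575 is ≥ 67 and < 70 → D+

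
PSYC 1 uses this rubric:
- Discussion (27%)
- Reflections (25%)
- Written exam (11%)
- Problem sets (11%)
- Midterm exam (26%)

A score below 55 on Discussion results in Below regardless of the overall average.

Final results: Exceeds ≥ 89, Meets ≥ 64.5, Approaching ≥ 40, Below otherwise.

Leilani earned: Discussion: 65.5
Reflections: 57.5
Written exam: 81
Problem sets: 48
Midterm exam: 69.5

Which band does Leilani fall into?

Discussion score 65.5 ≥ 55: minimum met.
Weighted total:
  Discussion 65.5 × 0.27 = 17.685
  Reflections 57.5 × 0.25 = 14.375
  Written exam 81 × 0.11 = 8.91
  Problem sets 48 × 0.11 = 5.28
  Midterm exam 69.5 × 0.26 = 18.07
Sum = 64.32
64.32 is ≥ 40 and < 64.5 → Approaching

Approaching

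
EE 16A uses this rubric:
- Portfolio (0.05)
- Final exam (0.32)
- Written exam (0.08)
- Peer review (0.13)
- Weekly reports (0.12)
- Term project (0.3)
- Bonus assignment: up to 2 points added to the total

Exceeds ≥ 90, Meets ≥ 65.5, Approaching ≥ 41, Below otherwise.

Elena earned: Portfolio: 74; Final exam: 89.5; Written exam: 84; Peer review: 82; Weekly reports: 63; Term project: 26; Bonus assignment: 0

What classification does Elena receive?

Approaching

Weighted total:
  Portfolio 74 × 0.05 = 3.7
  Final exam 89.5 × 0.32 = 28.64
  Written exam 84 × 0.08 = 6.72
  Peer review 82 × 0.13 = 10.66
  Weekly reports 63 × 0.12 = 7.56
  Term project 26 × 0.3 = 7.8
Sum = 65.08
Bonus assignment: 65.08 + 0 = 65.08
65.08 is ≥ 41 and < 65.5 → Approaching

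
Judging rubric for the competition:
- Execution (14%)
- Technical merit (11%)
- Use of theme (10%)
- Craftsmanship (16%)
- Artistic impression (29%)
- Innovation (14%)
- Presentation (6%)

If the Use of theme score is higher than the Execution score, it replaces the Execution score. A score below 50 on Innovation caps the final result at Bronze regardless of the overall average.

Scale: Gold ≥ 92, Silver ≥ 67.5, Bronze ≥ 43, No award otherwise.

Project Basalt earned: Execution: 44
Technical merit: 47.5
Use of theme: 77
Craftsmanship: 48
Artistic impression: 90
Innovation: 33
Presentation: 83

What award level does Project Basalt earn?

Use of theme (77) > Execution (44), so Execution counts as 77.
Innovation score 33 < 50: minimum not met.
Weighted total:
  Execution 77 × 0.14 = 10.78
  Technical merit 47.5 × 0.11 = 5.225
  Use of theme 77 × 0.1 = 7.7
  Craftsmanship 48 × 0.16 = 7.68
  Artistic impression 90 × 0.29 = 26.1
  Innovation 33 × 0.14 = 4.62
  Presentation 83 × 0.06 = 4.98
Sum = 67.085
67.085 would be Bronze; cap at Bronze applies → Bronze.

Bronze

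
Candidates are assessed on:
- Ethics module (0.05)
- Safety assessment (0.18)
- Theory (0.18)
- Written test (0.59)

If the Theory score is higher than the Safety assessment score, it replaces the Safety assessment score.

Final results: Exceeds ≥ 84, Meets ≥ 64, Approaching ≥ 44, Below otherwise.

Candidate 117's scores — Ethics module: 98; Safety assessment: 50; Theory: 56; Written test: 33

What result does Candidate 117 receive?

Theory (56) > Safety assessment (50), so Safety assessment counts as 56.
Weighted total:
  Ethics module 98 × 0.05 = 4.9
  Safety assessment 56 × 0.18 = 10.08
  Theory 56 × 0.18 = 10.08
  Written test 33 × 0.59 = 19.47
Sum = 44.53
44.53 is ≥ 44 and < 64 → Approaching

Approaching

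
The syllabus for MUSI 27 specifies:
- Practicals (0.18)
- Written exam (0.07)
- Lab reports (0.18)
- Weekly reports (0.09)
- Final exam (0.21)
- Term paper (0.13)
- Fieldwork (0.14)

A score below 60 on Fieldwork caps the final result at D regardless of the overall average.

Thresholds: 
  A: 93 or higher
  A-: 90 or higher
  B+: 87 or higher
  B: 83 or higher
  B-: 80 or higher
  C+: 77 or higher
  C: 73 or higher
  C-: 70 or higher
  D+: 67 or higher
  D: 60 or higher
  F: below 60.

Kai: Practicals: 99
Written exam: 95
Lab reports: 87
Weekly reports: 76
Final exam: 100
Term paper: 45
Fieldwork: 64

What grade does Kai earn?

Fieldwork score 64 ≥ 60: minimum met.
Weighted total:
  Practicals 99 × 0.18 = 17.82
  Written exam 95 × 0.07 = 6.65
  Lab reports 87 × 0.18 = 15.66
  Weekly reports 76 × 0.09 = 6.84
  Final exam 100 × 0.21 = 21
  Term paper 45 × 0.13 = 5.85
  Fieldwork 64 × 0.14 = 8.96
Sum = 82.78
82.78 is ≥ 80 and < 83 → B-

B-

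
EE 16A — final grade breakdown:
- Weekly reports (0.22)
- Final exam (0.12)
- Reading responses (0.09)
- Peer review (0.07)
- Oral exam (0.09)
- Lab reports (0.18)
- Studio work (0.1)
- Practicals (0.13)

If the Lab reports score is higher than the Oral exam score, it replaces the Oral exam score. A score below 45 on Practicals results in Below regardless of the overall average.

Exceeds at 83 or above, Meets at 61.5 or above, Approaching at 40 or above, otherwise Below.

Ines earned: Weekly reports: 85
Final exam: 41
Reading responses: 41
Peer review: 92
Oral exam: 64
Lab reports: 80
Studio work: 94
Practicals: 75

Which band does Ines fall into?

Meets

Lab reports (80) > Oral exam (64), so Oral exam counts as 80.
Practicals score 75 ≥ 45: minimum met.
Weighted total:
  Weekly reports 85 × 0.22 = 18.7
  Final exam 41 × 0.12 = 4.92
  Reading responses 41 × 0.09 = 3.69
  Peer review 92 × 0.07 = 6.44
  Oral exam 80 × 0.09 = 7.2
  Lab reports 80 × 0.18 = 14.4
  Studio work 94 × 0.1 = 9.4
  Practicals 75 × 0.13 = 9.75
Sum = 74.5
74.5 is ≥ 61.5 and < 83 → Meets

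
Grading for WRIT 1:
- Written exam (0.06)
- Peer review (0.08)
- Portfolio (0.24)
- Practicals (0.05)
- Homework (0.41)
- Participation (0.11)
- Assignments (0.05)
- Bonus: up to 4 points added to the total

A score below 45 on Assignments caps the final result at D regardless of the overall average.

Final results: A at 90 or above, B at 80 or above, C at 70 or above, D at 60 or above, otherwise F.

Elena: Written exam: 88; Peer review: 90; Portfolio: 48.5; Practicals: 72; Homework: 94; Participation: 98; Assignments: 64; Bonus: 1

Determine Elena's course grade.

B

Assignments score 64 ≥ 45: minimum met.
Weighted total:
  Written exam 88 × 0.06 = 5.28
  Peer review 90 × 0.08 = 7.2
  Portfolio 48.5 × 0.24 = 11.64
  Practicals 72 × 0.05 = 3.6
  Homework 94 × 0.41 = 38.54
  Participation 98 × 0.11 = 10.78
  Assignments 64 × 0.05 = 3.2
Sum = 80.24
Bonus: 80.24 + 1 = 81.24
81.24 is ≥ 80 and < 90 → B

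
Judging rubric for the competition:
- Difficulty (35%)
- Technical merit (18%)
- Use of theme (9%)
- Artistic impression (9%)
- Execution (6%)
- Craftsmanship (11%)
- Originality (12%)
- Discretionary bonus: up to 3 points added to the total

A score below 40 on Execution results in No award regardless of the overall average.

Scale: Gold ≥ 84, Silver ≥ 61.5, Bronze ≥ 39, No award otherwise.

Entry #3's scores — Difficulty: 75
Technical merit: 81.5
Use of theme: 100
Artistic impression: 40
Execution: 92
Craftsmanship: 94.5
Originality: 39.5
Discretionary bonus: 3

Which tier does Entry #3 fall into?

Execution score 92 ≥ 40: minimum met.
Weighted total:
  Difficulty 75 × 0.35 = 26.25
  Technical merit 81.5 × 0.18 = 14.67
  Use of theme 100 × 0.09 = 9
  Artistic impression 40 × 0.09 = 3.6
  Execution 92 × 0.06 = 5.52
  Craftsmanship 94.5 × 0.11 = 10.395
  Originality 39.5 × 0.12 = 4.74
Sum = 74.175
Discretionary bonus: 74.175 + 3 = 77.175
77.175 is ≥ 61.5 and < 84 → Silver

Silver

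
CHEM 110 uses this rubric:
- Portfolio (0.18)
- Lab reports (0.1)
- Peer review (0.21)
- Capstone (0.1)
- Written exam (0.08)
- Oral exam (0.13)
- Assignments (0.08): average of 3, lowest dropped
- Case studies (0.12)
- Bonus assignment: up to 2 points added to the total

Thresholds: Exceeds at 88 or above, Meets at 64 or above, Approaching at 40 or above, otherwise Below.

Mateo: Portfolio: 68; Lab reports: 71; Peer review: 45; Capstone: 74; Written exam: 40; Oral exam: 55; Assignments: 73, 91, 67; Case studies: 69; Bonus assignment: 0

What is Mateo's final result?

Approaching

Assignments: drop 67 → average of remaining 2 = 164/2 = 82
Weighted total:
  Portfolio 68 × 0.18 = 12.24
  Lab reports 71 × 0.1 = 7.1
  Peer review 45 × 0.21 = 9.45
  Capstone 74 × 0.1 = 7.4
  Written exam 40 × 0.08 = 3.2
  Oral exam 55 × 0.13 = 7.15
  Assignments 82 × 0.08 = 6.56
  Case studies 69 × 0.12 = 8.28
Sum = 61.38
Bonus assignment: 61.38 + 0 = 61.38
61.38 is ≥ 40 and < 64 → Approaching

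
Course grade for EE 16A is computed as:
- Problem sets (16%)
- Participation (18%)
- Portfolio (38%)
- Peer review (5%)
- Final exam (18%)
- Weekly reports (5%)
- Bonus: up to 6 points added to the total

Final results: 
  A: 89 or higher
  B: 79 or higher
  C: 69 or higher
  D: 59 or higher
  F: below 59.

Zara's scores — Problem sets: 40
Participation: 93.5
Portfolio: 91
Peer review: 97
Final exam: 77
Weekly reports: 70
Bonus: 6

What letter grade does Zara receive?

Weighted total:
  Problem sets 40 × 0.16 = 6.4
  Participation 93.5 × 0.18 = 16.83
  Portfolio 91 × 0.38 = 34.58
  Peer review 97 × 0.05 = 4.85
  Final exam 77 × 0.18 = 13.86
  Weekly reports 70 × 0.05 = 3.5
Sum = 80.02
Bonus: 80.02 + 6 = 86.02
86.02 is ≥ 79 and < 89 → B

B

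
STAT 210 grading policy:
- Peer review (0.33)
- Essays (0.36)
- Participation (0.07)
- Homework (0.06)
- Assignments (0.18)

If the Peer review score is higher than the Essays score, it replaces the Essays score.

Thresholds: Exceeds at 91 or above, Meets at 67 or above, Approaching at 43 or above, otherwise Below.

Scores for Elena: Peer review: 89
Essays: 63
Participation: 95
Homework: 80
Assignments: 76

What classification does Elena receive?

Peer review (89) > Essays (63), so Essays counts as 89.
Weighted total:
  Peer review 89 × 0.33 = 29.37
  Essays 89 × 0.36 = 32.04
  Participation 95 × 0.07 = 6.65
  Homework 80 × 0.06 = 4.8
  Assignments 76 × 0.18 = 13.68
Sum = 86.54
86.54 is ≥ 67 and < 91 → Meets

Meets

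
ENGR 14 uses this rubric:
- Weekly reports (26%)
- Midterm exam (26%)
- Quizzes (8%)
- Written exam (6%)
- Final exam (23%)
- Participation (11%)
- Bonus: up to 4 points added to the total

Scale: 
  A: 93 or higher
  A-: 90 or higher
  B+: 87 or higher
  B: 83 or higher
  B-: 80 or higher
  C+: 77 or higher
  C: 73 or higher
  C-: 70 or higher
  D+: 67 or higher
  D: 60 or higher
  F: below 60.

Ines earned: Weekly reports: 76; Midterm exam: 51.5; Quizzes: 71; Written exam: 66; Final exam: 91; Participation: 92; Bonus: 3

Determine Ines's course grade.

C

Weighted total:
  Weekly reports 76 × 0.26 = 19.76
  Midterm exam 51.5 × 0.26 = 13.39
  Quizzes 71 × 0.08 = 5.68
  Written exam 66 × 0.06 = 3.96
  Final exam 91 × 0.23 = 20.93
  Participation 92 × 0.11 = 10.12
Sum = 73.84
Bonus: 73.84 + 3 = 76.84
76.84 is ≥ 73 and < 77 → C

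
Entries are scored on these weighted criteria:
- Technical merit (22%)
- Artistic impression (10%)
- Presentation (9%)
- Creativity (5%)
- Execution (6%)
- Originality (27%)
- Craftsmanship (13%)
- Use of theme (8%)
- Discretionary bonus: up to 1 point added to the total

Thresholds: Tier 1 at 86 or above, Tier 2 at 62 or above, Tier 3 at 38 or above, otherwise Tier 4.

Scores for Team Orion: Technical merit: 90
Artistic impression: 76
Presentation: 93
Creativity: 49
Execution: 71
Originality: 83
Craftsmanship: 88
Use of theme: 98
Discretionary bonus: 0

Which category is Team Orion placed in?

Weighted total:
  Technical merit 90 × 0.22 = 19.8
  Artistic impression 76 × 0.1 = 7.6
  Presentation 93 × 0.09 = 8.37
  Creativity 49 × 0.05 = 2.45
  Execution 71 × 0.06 = 4.26
  Originality 83 × 0.27 = 22.41
  Craftsmanship 88 × 0.13 = 11.44
  Use of theme 98 × 0.08 = 7.84
Sum = 84.17
Discretionary bonus: 84.17 + 0 = 84.17
84.17 is ≥ 62 and < 86 → Tier 2

Tier 2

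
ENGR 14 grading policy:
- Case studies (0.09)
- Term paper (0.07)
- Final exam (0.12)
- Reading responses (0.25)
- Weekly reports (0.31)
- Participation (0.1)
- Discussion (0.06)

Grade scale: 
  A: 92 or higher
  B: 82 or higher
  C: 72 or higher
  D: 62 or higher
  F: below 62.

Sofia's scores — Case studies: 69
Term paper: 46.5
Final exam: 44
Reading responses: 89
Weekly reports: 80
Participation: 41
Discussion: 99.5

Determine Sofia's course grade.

Weighted total:
  Case studies 69 × 0.09 = 6.21
  Term paper 46.5 × 0.07 = 3.255
  Final exam 44 × 0.12 = 5.28
  Reading responses 89 × 0.25 = 22.25
  Weekly reports 80 × 0.31 = 24.8
  Participation 41 × 0.1 = 4.1
  Discussion 99.5 × 0.06 = 5.97
Sum = 71.865
71.865 is ≥ 62 and < 72 → D

D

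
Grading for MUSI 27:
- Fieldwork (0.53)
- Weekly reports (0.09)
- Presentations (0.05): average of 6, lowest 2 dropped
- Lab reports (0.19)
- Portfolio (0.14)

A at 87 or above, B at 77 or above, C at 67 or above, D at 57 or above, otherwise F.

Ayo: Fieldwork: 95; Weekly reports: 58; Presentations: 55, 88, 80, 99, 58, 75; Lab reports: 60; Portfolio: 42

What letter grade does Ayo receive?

Presentations: drop 55, 58 → average of remaining 4 = 342/4 = 85.5
Weighted total:
  Fieldwork 95 × 0.53 = 50.35
  Weekly reports 58 × 0.09 = 5.22
  Presentations 85.5 × 0.05 = 4.275
  Lab reports 60 × 0.19 = 11.4
  Portfolio 42 × 0.14 = 5.88
Sum = 77.125
77.125 is ≥ 77 and < 87 → B

B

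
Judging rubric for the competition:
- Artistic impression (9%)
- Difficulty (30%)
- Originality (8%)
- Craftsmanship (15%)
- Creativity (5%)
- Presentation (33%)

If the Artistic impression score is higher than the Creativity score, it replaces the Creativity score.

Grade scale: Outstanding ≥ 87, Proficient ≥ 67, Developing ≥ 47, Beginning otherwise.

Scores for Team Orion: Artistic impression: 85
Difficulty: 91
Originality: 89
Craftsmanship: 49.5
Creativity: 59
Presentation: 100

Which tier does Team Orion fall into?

Proficient

Artistic impression (85) > Creativity (59), so Creativity counts as 85.
Weighted total:
  Artistic impression 85 × 0.09 = 7.65
  Difficulty 91 × 0.3 = 27.3
  Originality 89 × 0.08 = 7.12
  Craftsmanship 49.5 × 0.15 = 7.425
  Creativity 85 × 0.05 = 4.25
  Presentation 100 × 0.33 = 33
Sum = 86.745
86.745 is ≥ 67 and < 87 → Proficient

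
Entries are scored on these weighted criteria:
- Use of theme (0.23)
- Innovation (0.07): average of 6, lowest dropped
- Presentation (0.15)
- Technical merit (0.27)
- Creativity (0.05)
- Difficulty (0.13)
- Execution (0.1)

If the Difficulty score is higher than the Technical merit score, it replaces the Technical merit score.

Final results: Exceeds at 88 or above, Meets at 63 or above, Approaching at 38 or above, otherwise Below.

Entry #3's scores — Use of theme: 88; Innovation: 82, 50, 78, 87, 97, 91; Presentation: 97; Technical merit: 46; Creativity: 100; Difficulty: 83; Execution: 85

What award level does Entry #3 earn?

Innovation: drop 50 → average of remaining 5 = 435/5 = 87
Difficulty (83) > Technical merit (46), so Technical merit counts as 83.
Weighted total:
  Use of theme 88 × 0.23 = 20.24
  Innovation 87 × 0.07 = 6.09
  Presentation 97 × 0.15 = 14.55
  Technical merit 83 × 0.27 = 22.41
  Creativity 100 × 0.05 = 5
  Difficulty 83 × 0.13 = 10.79
  Execution 85 × 0.1 = 8.5
Sum = 87.58
87.58 is ≥ 63 and < 88 → Meets

Meets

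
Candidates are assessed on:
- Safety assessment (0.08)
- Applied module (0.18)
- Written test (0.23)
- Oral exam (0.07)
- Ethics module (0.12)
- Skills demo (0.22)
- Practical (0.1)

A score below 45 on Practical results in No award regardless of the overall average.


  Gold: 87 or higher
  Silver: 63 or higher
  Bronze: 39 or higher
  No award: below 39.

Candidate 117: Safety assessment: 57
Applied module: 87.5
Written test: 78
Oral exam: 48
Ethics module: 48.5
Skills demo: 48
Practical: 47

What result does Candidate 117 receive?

Bronze

Practical score 47 ≥ 45: minimum met.
Weighted total:
  Safety assessment 57 × 0.08 = 4.56
  Applied module 87.5 × 0.18 = 15.75
  Written test 78 × 0.23 = 17.94
  Oral exam 48 × 0.07 = 3.36
  Ethics module 48.5 × 0.12 = 5.82
  Skills demo 48 × 0.22 = 10.56
  Practical 47 × 0.1 = 4.7
Sum = 62.69
62.69 is ≥ 39 and < 63 → Bronze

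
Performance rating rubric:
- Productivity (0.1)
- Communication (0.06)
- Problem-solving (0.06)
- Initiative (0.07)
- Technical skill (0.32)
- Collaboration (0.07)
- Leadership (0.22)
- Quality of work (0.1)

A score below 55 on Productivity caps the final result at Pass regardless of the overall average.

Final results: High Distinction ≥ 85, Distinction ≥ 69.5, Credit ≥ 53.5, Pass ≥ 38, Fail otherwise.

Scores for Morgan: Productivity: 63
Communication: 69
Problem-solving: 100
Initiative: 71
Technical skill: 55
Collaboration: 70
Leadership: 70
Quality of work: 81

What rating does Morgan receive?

Productivity score 63 ≥ 55: minimum met.
Weighted total:
  Productivity 63 × 0.1 = 6.3
  Communication 69 × 0.06 = 4.14
  Problem-solving 100 × 0.06 = 6
  Initiative 71 × 0.07 = 4.97
  Technical skill 55 × 0.32 = 17.6
  Collaboration 70 × 0.07 = 4.9
  Leadership 70 × 0.22 = 15.4
  Quality of work 81 × 0.1 = 8.1
Sum = 67.41
67.41 is ≥ 53.5 and < 69.5 → Credit

Credit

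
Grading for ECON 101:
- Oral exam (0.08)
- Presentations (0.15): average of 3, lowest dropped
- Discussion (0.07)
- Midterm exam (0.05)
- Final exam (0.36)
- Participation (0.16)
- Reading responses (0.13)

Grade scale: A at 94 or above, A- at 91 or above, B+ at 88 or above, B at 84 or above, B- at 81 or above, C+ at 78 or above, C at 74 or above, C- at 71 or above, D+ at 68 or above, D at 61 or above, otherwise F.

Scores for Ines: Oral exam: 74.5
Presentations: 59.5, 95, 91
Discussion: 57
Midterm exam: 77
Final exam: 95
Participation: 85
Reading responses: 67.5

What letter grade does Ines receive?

B

Presentations: drop 59.5 → average of remaining 2 = 186/2 = 93
Weighted total:
  Oral exam 74.5 × 0.08 = 5.96
  Presentations 93 × 0.15 = 13.95
  Discussion 57 × 0.07 = 3.99
  Midterm exam 77 × 0.05 = 3.85
  Final exam 95 × 0.36 = 34.2
  Participation 85 × 0.16 = 13.6
  Reading responses 67.5 × 0.13 = 8.775
Sum = 84.325
84.325 is ≥ 84 and < 88 → B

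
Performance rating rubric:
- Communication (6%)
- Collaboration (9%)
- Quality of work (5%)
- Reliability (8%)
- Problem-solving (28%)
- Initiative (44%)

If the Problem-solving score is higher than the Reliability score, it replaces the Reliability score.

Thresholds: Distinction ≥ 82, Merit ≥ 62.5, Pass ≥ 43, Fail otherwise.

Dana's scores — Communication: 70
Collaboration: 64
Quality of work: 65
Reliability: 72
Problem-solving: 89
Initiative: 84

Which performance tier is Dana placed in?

Problem-solving (89) > Reliability (72), so Reliability counts as 89.
Weighted total:
  Communication 70 × 0.06 = 4.2
  Collaboration 64 × 0.09 = 5.76
  Quality of work 65 × 0.05 = 3.25
  Reliability 89 × 0.08 = 7.12
  Problem-solving 89 × 0.28 = 24.92
  Initiative 84 × 0.44 = 36.96
Sum = 82.21
82.21 ≥ 82 → Distinction

Distinction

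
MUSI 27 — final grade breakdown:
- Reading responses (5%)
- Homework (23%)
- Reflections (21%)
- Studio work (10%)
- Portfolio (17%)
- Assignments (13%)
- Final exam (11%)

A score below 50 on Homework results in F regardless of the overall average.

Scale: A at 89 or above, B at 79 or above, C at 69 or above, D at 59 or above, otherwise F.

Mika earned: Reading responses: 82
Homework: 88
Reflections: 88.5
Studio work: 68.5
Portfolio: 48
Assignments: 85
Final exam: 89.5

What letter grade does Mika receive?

C

Homework score 88 ≥ 50: minimum met.
Weighted total:
  Reading responses 82 × 0.05 = 4.1
  Homework 88 × 0.23 = 20.24
  Reflections 88.5 × 0.21 = 18.585
  Studio work 68.5 × 0.1 = 6.85
  Portfolio 48 × 0.17 = 8.16
  Assignments 85 × 0.13 = 11.05
  Final exam 89.5 × 0.11 = 9.845
Sum = 78.83
78.83 is ≥ 69 and < 79 → C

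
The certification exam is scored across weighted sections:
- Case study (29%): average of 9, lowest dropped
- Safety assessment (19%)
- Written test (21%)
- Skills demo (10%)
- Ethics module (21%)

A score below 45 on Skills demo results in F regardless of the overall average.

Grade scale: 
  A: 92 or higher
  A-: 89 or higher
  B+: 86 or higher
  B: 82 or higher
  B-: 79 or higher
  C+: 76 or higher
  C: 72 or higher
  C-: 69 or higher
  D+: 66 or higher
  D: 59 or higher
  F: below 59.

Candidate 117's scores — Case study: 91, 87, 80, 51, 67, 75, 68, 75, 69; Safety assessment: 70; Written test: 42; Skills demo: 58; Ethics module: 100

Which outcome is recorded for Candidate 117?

C-

Case study: drop 51 → average of remaining 8 = 612/8 = 76.5
Skills demo score 58 ≥ 45: minimum met.
Weighted total:
  Case study 76.5 × 0.29 = 22.185
  Safety assessment 70 × 0.19 = 13.3
  Written test 42 × 0.21 = 8.82
  Skills demo 58 × 0.1 = 5.8
  Ethics module 100 × 0.21 = 21
Sum = 71.105
71.105 is ≥ 69 and < 72 → C-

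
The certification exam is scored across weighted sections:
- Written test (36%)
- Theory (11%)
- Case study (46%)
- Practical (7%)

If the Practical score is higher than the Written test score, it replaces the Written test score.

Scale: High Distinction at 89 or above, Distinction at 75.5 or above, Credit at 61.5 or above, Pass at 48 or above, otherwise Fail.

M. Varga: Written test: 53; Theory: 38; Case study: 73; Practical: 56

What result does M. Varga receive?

Practical (56) > Written test (53), so Written test counts as 56.
Weighted total:
  Written test 56 × 0.36 = 20.16
  Theory 38 × 0.11 = 4.18
  Case study 73 × 0.46 = 33.58
  Practical 56 × 0.07 = 3.92
Sum = 61.84
61.84 is ≥ 61.5 and < 75.5 → Credit

Credit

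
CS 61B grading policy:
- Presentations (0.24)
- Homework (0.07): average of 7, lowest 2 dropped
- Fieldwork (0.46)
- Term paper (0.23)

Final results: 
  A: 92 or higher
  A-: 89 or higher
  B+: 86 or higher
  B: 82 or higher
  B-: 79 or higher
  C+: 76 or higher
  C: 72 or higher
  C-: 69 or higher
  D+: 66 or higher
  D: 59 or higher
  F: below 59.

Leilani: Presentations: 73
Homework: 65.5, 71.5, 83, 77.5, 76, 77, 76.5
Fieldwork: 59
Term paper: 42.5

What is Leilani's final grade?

D

Homework: drop 65.5, 71.5 → average of remaining 5 = 390/5 = 78
Weighted total:
  Presentations 73 × 0.24 = 17.52
  Homework 78 × 0.07 = 5.46
  Fieldwork 59 × 0.46 = 27.14
  Term paper 42.5 × 0.23 = 9.775
Sum = 59.895
59.895 is ≥ 59 and < 66 → D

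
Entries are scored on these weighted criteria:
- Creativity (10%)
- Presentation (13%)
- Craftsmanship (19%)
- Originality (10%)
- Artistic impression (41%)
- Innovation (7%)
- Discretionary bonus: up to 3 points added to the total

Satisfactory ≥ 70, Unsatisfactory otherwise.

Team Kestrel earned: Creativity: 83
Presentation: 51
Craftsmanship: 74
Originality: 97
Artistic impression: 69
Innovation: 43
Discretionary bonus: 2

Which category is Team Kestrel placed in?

Weighted total:
  Creativity 83 × 0.1 = 8.3
  Presentation 51 × 0.13 = 6.63
  Craftsmanship 74 × 0.19 = 14.06
  Originality 97 × 0.1 = 9.7
  Artistic impression 69 × 0.41 = 28.29
  Innovation 43 × 0.07 = 3.01
Sum = 69.99
Discretionary bonus: 69.99 + 2 = 71.99
71.99 ≥ 70 → Satisfactory

Satisfactory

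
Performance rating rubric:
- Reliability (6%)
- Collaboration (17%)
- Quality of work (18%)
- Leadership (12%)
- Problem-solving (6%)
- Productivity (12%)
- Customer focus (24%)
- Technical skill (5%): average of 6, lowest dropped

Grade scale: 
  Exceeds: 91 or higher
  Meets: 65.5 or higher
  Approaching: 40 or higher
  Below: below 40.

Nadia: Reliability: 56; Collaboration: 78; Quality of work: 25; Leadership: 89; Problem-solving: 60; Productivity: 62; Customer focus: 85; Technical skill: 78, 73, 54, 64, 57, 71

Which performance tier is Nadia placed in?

Meets

Technical skill: drop 54 → average of remaining 5 = 343/5 = 68.6
Weighted total:
  Reliability 56 × 0.06 = 3.36
  Collaboration 78 × 0.17 = 13.26
  Quality of work 25 × 0.18 = 4.5
  Leadership 89 × 0.12 = 10.68
  Problem-solving 60 × 0.06 = 3.6
  Productivity 62 × 0.12 = 7.44
  Customer focus 85 × 0.24 = 20.4
  Technical skill 68.6 × 0.05 = 3.43
Sum = 66.67
66.67 is ≥ 65.5 and < 91 → Meets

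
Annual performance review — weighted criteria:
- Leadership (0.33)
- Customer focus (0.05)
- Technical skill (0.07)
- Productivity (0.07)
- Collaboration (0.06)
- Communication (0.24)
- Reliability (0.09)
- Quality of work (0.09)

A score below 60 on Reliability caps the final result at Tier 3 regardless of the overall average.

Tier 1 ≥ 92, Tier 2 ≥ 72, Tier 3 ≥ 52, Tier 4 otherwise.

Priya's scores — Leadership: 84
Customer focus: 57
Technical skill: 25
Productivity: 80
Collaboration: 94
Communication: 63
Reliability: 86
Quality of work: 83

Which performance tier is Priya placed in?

Tier 2

Reliability score 86 ≥ 60: minimum met.
Weighted total:
  Leadership 84 × 0.33 = 27.72
  Customer focus 57 × 0.05 = 2.85
  Technical skill 25 × 0.07 = 1.75
  Productivity 80 × 0.07 = 5.6
  Collaboration 94 × 0.06 = 5.64
  Communication 63 × 0.24 = 15.12
  Reliability 86 × 0.09 = 7.74
  Quality of work 83 × 0.09 = 7.47
Sum = 73.89
73.89 is ≥ 72 and < 92 → Tier 2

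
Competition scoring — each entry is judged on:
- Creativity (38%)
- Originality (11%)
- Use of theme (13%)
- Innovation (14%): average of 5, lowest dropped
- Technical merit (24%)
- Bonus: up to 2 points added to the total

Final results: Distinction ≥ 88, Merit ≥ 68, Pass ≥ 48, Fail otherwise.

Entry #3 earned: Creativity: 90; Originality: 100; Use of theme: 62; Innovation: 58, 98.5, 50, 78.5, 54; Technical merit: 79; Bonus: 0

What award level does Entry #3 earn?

Merit

Innovation: drop 50 → average of remaining 4 = 289/4 = 72.25
Weighted total:
  Creativity 90 × 0.38 = 34.2
  Originality 100 × 0.11 = 11
  Use of theme 62 × 0.13 = 8.06
  Innovation 72.25 × 0.14 = 10.115
  Technical merit 79 × 0.24 = 18.96
Sum = 82.335
Bonus: 82.335 + 0 = 82.335
82.335 is ≥ 68 and < 88 → Merit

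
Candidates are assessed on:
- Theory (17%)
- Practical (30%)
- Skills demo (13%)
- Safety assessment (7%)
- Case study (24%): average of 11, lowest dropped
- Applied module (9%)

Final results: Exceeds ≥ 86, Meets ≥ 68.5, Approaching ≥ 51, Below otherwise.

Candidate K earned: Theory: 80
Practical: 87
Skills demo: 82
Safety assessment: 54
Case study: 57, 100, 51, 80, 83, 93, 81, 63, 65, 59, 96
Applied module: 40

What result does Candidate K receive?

Case study: drop 51 → average of remaining 10 = 777/10 = 77.7
Weighted total:
  Theory 80 × 0.17 = 13.6
  Practical 87 × 0.3 = 26.1
  Skills demo 82 × 0.13 = 10.66
  Safety assessment 54 × 0.07 = 3.78
  Case study 77.7 × 0.24 = 18.648
  Applied module 40 × 0.09 = 3.6
Sum = 76.388
76.388 is ≥ 68.5 and < 86 → Meets

Meets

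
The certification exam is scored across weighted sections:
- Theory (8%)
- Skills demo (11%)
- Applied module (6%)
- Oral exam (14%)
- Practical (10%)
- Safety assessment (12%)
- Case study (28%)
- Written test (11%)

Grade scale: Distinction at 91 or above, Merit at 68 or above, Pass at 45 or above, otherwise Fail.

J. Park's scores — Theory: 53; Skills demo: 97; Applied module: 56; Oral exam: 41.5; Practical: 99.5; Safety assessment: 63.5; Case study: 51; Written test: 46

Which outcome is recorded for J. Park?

Pass

Weighted total:
  Theory 53 × 0.08 = 4.24
  Skills demo 97 × 0.11 = 10.67
  Applied module 56 × 0.06 = 3.36
  Oral exam 41.5 × 0.14 = 5.81
  Practical 99.5 × 0.1 = 9.95
  Safety assessment 63.5 × 0.12 = 7.62
  Case study 51 × 0.28 = 14.28
  Written test 46 × 0.11 = 5.06
Sum = 60.99
60.99 is ≥ 45 and < 68 → Pass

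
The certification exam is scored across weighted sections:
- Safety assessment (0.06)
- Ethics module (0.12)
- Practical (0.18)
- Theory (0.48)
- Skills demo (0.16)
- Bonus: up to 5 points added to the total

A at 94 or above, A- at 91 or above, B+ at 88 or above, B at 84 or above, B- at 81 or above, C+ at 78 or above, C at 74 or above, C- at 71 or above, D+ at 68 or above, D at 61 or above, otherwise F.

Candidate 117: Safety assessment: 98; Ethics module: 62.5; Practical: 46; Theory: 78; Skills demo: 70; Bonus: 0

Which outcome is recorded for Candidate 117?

Weighted total:
  Safety assessment 98 × 0.06 = 5.88
  Ethics module 62.5 × 0.12 = 7.5
  Practical 46 × 0.18 = 8.28
  Theory 78 × 0.48 = 37.44
  Skills demo 70 × 0.16 = 11.2
Sum = 70.3
Bonus: 70.3 + 0 = 70.3
70.3 is ≥ 68 and < 71 → D+

D+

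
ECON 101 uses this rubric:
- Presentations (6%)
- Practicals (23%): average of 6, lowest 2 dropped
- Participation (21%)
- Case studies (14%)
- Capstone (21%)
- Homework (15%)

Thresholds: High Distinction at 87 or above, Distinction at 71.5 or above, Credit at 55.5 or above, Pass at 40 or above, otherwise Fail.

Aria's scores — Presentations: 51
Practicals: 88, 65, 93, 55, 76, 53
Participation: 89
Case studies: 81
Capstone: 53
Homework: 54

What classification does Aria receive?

Practicals: drop 53, 55 → average of remaining 4 = 322/4 = 80.5
Weighted total:
  Presentations 51 × 0.06 = 3.06
  Practicals 80.5 × 0.23 = 18.515
  Participation 89 × 0.21 = 18.69
  Case studies 81 × 0.14 = 11.34
  Capstone 53 × 0.21 = 11.13
  Homework 54 × 0.15 = 8.1
Sum = 70.835
70.835 is ≥ 55.5 and < 71.5 → Credit

Credit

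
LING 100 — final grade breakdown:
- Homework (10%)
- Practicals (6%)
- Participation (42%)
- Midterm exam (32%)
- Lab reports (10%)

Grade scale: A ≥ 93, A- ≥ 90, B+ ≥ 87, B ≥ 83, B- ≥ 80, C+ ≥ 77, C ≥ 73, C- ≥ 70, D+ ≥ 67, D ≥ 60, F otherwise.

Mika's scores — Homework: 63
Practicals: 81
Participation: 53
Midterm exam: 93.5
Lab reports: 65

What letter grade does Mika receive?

Weighted total:
  Homework 63 × 0.1 = 6.3
  Practicals 81 × 0.06 = 4.86
  Participation 53 × 0.42 = 22.26
  Midterm exam 93.5 × 0.32 = 29.92
  Lab reports 65 × 0.1 = 6.5
Sum = 69.84
69.84 is ≥ 67 and < 70 → D+

D+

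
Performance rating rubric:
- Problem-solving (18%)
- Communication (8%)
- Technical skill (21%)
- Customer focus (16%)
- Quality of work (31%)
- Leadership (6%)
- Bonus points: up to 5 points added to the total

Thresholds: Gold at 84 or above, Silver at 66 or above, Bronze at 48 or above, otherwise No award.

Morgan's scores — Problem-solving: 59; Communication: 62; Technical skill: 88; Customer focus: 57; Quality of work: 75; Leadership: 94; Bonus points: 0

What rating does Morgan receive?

Silver

Weighted total:
  Problem-solving 59 × 0.18 = 10.62
  Communication 62 × 0.08 = 4.96
  Technical skill 88 × 0.21 = 18.48
  Customer focus 57 × 0.16 = 9.12
  Quality of work 75 × 0.31 = 23.25
  Leadership 94 × 0.06 = 5.64
Sum = 72.07
Bonus points: 72.07 + 0 = 72.07
72.07 is ≥ 66 and < 84 → Silver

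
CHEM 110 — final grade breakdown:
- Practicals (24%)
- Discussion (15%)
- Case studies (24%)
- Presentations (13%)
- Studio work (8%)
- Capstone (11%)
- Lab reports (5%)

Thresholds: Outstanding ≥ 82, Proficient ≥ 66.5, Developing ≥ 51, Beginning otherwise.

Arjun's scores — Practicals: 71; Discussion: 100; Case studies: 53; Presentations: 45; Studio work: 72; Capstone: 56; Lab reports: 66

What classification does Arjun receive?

Developing

Weighted total:
  Practicals 71 × 0.24 = 17.04
  Discussion 100 × 0.15 = 15
  Case studies 53 × 0.24 = 12.72
  Presentations 45 × 0.13 = 5.85
  Studio work 72 × 0.08 = 5.76
  Capstone 56 × 0.11 = 6.16
  Lab reports 66 × 0.05 = 3.3
Sum = 65.83
65.83 is ≥ 51 and < 66.5 → Developing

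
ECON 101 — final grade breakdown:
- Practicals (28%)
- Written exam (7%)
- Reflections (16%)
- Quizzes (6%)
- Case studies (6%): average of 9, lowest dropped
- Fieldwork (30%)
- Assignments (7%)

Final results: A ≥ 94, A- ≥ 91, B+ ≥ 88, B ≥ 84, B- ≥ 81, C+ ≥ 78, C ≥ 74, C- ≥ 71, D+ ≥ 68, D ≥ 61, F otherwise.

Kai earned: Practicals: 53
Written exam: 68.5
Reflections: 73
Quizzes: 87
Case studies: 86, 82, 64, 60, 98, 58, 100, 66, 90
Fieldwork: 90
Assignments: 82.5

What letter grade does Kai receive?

Case studies: drop 58 → average of remaining 8 = 646/8 = 80.75
Weighted total:
  Practicals 53 × 0.28 = 14.84
  Written exam 68.5 × 0.07 = 4.795
  Reflections 73 × 0.16 = 11.68
  Quizzes 87 × 0.06 = 5.22
  Case studies 80.75 × 0.06 = 4.845
  Fieldwork 90 × 0.3 = 27
  Assignments 82.5 × 0.07 = 5.775
Sum = 74.155
74.155 is ≥ 74 and < 78 → C

C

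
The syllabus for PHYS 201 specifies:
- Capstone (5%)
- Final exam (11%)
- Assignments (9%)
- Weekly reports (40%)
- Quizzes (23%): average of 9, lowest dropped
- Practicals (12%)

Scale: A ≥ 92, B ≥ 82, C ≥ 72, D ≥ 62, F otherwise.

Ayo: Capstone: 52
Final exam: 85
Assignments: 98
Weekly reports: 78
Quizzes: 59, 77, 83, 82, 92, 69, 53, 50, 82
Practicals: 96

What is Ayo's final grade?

Quizzes: drop 50 → average of remaining 8 = 597/8 = 74.625
Weighted total:
  Capstone 52 × 0.05 = 2.6
  Final exam 85 × 0.11 = 9.35
  Assignments 98 × 0.09 = 8.82
  Weekly reports 78 × 0.4 = 31.2
  Quizzes 74.625 × 0.23 = 17.16375
  Practicals 96 × 0.12 = 11.52
Sum = 80.65375
80.65375 is ≥ 72 and < 82 → C

C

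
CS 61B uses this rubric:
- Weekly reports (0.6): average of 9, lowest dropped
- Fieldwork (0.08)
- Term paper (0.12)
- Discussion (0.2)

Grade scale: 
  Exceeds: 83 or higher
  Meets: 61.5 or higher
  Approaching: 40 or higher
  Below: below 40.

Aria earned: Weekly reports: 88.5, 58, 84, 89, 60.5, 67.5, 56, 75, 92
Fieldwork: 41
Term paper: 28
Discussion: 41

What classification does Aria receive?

Approaching

Weekly reports: drop 56 → average of remaining 8 = 614.5/8 = 76.8125
Weighted total:
  Weekly reports 76.8125 × 0.6 = 46.0875
  Fieldwork 41 × 0.08 = 3.28
  Term paper 28 × 0.12 = 3.36
  Discussion 41 × 0.2 = 8.2
Sum = 60.9275
60.9275 is ≥ 40 and < 61.5 → Approaching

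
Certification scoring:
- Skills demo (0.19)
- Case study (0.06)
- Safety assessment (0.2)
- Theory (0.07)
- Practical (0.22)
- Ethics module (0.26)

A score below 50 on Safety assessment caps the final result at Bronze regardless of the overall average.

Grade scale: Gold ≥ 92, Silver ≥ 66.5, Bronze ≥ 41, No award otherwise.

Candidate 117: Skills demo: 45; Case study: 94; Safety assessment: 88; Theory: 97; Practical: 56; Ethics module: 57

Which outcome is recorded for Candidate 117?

Safety assessment score 88 ≥ 50: minimum met.
Weighted total:
  Skills demo 45 × 0.19 = 8.55
  Case study 94 × 0.06 = 5.64
  Safety assessment 88 × 0.2 = 17.6
  Theory 97 × 0.07 = 6.79
  Practical 56 × 0.22 = 12.32
  Ethics module 57 × 0.26 = 14.82
Sum = 65.72
65.72 is ≥ 41 and < 66.5 → Bronze

Bronze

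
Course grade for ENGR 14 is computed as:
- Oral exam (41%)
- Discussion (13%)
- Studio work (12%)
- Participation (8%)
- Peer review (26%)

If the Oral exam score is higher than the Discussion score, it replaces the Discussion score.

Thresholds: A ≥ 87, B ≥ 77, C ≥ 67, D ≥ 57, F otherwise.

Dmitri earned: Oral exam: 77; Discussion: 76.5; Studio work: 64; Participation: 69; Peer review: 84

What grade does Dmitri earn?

Oral exam (77) > Discussion (76.5), so Discussion counts as 77.
Weighted total:
  Oral exam 77 × 0.41 = 31.57
  Discussion 77 × 0.13 = 10.01
  Studio work 64 × 0.12 = 7.68
  Participation 69 × 0.08 = 5.52
  Peer review 84 × 0.26 = 21.84
Sum = 76.62
76.62 is ≥ 67 and < 77 → C

C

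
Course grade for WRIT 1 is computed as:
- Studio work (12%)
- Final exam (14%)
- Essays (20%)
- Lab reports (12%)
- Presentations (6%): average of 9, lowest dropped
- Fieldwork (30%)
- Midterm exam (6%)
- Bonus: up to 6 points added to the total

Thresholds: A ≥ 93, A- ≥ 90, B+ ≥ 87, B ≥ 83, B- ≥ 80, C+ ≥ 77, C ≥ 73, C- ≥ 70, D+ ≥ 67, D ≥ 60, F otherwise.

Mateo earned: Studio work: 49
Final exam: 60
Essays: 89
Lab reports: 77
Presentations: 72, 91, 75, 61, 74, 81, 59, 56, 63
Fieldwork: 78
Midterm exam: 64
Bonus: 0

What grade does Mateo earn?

C-

Presentations: drop 56 → average of remaining 8 = 576/8 = 72
Weighted total:
  Studio work 49 × 0.12 = 5.88
  Final exam 60 × 0.14 = 8.4
  Essays 89 × 0.2 = 17.8
  Lab reports 77 × 0.12 = 9.24
  Presentations 72 × 0.06 = 4.32
  Fieldwork 78 × 0.3 = 23.4
  Midterm exam 64 × 0.06 = 3.84
Sum = 72.88
Bonus: 72.88 + 0 = 72.88
72.88 is ≥ 70 and < 73 → C-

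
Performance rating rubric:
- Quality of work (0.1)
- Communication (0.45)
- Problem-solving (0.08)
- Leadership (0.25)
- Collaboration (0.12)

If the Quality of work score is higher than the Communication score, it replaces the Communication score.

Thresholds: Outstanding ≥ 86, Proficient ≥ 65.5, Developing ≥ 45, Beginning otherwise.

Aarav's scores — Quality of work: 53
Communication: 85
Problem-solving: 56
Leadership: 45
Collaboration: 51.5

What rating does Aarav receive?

Developing

Quality of work (53) ≤ Communication (85), so Communication stays at 85.
Weighted total:
  Quality of work 53 × 0.1 = 5.3
  Communication 85 × 0.45 = 38.25
  Problem-solving 56 × 0.08 = 4.48
  Leadership 45 × 0.25 = 11.25
  Collaboration 51.5 × 0.12 = 6.18
Sum = 65.46
65.46 is ≥ 45 and < 65.5 → Developing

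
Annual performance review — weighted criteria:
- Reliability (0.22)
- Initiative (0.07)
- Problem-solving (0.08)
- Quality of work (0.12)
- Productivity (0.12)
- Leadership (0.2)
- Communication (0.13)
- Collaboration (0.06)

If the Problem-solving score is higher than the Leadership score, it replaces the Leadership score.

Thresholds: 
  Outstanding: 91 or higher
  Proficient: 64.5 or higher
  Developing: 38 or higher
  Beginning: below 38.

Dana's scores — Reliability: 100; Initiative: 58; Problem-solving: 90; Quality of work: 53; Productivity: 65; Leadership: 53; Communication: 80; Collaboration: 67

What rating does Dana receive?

Proficient

Problem-solving (90) > Leadership (53), so Leadership counts as 90.
Weighted total:
  Reliability 100 × 0.22 = 22
  Initiative 58 × 0.07 = 4.06
  Problem-solving 90 × 0.08 = 7.2
  Quality of work 53 × 0.12 = 6.36
  Productivity 65 × 0.12 = 7.8
  Leadership 90 × 0.2 = 18
  Communication 80 × 0.13 = 10.4
  Collaboration 67 × 0.06 = 4.02
Sum = 79.84
79.84 is ≥ 64.5 and < 91 → Proficient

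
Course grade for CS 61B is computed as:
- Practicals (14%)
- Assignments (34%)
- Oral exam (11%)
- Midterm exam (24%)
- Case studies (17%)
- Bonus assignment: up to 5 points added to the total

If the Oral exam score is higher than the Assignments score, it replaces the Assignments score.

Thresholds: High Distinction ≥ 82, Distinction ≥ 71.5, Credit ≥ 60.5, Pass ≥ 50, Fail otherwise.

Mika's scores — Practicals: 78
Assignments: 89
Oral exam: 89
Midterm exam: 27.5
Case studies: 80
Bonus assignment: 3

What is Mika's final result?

Oral exam (89) ≤ Assignments (89), so Assignments stays at 89.
Weighted total:
  Practicals 78 × 0.14 = 10.92
  Assignments 89 × 0.34 = 30.26
  Oral exam 89 × 0.11 = 9.79
  Midterm exam 27.5 × 0.24 = 6.6
  Case studies 80 × 0.17 = 13.6
Sum = 71.17
Bonus assignment: 71.17 + 3 = 74.17
74.17 is ≥ 71.5 and < 82 → Distinction

Distinction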